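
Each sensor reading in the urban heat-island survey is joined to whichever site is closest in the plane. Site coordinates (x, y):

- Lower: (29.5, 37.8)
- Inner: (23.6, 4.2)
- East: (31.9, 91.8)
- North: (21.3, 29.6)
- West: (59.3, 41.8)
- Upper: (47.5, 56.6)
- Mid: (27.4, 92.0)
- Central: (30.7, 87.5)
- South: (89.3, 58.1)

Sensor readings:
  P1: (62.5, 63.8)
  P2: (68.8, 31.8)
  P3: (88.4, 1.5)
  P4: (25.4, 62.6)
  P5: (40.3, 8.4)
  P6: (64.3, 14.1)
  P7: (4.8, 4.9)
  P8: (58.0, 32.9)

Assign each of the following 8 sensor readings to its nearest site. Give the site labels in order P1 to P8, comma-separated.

Upper, West, West, Upper, Inner, West, Inner, West

P1 → Upper (d²=276.84)
P2 → West (d²=190.25)
P3 → West (d²=2470.90)
P4 → Upper (d²=524.41)
P5 → Inner (d²=296.53)
P6 → West (d²=792.29)
P7 → Inner (d²=353.93)
P8 → West (d²=80.90)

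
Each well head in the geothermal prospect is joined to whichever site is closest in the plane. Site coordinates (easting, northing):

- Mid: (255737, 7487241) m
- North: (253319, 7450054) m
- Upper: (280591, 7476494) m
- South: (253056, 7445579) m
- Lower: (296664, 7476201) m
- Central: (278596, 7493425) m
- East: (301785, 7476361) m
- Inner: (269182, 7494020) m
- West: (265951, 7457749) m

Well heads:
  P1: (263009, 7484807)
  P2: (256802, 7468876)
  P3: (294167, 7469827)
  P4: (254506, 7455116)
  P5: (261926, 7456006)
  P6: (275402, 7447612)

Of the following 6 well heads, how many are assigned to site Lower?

P1 → Mid
P2 → West
P3 → Lower
P4 → North
P5 → West
P6 → West
1 of the 6 goes to Lower.

1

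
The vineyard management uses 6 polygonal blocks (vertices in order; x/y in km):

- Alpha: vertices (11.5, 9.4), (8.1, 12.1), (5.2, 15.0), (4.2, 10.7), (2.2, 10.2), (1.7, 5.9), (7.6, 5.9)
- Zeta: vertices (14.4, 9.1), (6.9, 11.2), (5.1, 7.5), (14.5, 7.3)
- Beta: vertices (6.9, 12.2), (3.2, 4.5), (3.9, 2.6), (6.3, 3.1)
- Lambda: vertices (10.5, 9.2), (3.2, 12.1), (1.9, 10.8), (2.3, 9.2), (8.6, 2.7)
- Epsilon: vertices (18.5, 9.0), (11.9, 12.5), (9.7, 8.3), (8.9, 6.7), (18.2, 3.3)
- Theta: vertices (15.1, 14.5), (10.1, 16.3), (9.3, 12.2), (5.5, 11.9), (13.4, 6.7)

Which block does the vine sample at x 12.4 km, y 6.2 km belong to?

Epsilon

Cast a ray rightward from (12.4, 6.2). For each polygon, the edges (by vertex number in listed order) whose endpoints lie on opposite sides of y = 6.2, where each meets that height, and whether that is right or left of the point:
Alpha: 5–6 at x≈1.73 (left), 7–1 at x≈7.93 (left) → 0 crossings.
Zeta: no edge straddles that height → 0 crossings.
Beta: 1–2 at x≈4.02 (left), 4–1 at x≈6.50 (left) → 0 crossings.
Lambda: 4–5 at x≈5.21 (left), 5–1 at x≈9.62 (left) → 0 crossings.
Epsilon: 4–5 at x≈10.27 (left), 5–1 at x≈18.35 (right) → 1 crossing.
Theta: no edge straddles that height → 0 crossings.
Only Epsilon has an odd count, so the point is inside Epsilon.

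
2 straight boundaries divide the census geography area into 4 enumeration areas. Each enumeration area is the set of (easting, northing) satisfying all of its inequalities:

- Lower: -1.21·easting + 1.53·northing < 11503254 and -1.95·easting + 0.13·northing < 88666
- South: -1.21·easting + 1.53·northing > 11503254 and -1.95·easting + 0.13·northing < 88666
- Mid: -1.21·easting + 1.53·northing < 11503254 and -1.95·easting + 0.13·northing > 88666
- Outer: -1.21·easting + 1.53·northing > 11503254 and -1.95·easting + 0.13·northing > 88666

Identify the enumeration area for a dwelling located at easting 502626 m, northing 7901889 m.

-1.21·502626 + 1.53·7901889 = 11481712.710, which is < 11503254
-1.95·502626 + 0.13·7901889 = 47124.870, which is < 88666
This sign pattern matches Lower.

Lower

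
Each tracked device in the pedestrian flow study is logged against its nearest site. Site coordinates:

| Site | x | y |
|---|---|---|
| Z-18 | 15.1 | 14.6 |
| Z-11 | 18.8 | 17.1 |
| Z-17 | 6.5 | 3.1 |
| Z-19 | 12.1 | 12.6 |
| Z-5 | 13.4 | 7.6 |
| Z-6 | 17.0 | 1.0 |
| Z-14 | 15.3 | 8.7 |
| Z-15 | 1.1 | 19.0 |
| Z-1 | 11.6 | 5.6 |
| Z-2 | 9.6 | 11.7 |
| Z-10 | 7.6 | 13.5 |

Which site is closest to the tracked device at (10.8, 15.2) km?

Z-19

Squared distances to each site:
Z-18: 18.850; Z-11: 67.610; Z-17: 164.900; Z-19: 8.450; Z-5: 64.520; Z-6: 240.080; Z-14: 62.500; Z-15: 108.530; Z-1: 92.800; Z-2: 13.690; Z-10: 13.130.
Minimum at Z-19.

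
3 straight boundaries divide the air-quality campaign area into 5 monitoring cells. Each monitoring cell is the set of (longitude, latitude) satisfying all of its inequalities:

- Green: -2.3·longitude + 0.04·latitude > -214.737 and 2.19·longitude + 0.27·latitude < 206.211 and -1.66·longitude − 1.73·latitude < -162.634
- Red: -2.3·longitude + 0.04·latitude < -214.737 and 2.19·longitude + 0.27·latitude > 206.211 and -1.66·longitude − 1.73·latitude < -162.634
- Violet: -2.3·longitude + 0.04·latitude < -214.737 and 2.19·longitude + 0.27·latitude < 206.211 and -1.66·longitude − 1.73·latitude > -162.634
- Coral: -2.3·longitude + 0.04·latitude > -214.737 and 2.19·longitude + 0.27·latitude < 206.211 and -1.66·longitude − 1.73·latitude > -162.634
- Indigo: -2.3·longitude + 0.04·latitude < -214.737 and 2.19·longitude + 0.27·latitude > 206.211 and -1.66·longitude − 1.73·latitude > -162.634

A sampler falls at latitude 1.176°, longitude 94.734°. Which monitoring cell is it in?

Indigo

-2.3·94.734 + 0.04·1.176 = -217.841, which is < -214.737
2.19·94.734 + 0.27·1.176 = 207.785, which is > 206.211
-1.66·94.734 − 1.73·1.176 = -159.293, which is > -162.634
This sign pattern matches Indigo.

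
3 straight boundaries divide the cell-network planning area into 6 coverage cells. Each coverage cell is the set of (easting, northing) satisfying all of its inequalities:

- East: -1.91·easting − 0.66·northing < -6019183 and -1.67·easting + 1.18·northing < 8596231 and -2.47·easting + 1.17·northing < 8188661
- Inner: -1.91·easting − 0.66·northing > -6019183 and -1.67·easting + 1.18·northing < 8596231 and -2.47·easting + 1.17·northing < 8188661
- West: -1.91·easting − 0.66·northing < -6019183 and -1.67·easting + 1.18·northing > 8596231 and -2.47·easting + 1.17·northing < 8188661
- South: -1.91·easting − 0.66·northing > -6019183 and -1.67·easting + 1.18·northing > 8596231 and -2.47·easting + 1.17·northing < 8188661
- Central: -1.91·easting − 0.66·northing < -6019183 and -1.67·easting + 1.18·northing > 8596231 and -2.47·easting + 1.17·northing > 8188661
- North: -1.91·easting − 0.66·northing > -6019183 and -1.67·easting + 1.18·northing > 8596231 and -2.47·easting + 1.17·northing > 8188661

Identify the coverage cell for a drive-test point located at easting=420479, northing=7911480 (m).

-1.91·420479 − 0.66·7911480 = -6024691.690, which is < -6019183
-1.67·420479 + 1.18·7911480 = 8633346.470, which is > 8596231
-2.47·420479 + 1.17·7911480 = 8217848.470, which is > 8188661
This sign pattern matches Central.

Central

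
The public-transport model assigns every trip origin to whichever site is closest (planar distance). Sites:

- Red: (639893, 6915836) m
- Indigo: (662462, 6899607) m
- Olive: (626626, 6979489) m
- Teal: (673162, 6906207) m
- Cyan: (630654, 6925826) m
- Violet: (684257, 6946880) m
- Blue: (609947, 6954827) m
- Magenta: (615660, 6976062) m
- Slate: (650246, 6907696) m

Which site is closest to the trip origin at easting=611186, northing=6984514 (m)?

Squared distances to each site:
Red: 5540759533.000; Indigo: 9838426825.000; Olive: 263644225.000; Teal: 9973010825.000; Cyan: 3823284368.000; Violet: 6755688997.000; Blue: 882853090.000; Magenta: 91452980.000; Slate: 7426688724.000.
Minimum at Magenta.

Magenta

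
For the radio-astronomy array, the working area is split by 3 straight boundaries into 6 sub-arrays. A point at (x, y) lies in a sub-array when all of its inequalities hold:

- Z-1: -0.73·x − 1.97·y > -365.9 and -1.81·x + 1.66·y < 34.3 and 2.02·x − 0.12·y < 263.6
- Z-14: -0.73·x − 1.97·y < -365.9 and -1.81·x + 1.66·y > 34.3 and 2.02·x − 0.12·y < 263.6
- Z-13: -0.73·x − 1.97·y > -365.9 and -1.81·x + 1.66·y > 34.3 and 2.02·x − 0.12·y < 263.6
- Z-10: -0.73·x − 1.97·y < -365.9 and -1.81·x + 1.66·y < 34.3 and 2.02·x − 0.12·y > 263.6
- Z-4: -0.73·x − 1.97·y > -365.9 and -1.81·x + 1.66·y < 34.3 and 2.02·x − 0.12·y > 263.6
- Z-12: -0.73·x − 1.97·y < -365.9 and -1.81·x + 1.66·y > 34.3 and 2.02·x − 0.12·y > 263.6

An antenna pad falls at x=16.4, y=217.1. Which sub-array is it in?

-0.73·16.4 − 1.97·217.1 = -439.659, which is < -365.9
-1.81·16.4 + 1.66·217.1 = 330.702, which is > 34.3
2.02·16.4 − 0.12·217.1 = 7.076, which is < 263.6
This sign pattern matches Z-14.

Z-14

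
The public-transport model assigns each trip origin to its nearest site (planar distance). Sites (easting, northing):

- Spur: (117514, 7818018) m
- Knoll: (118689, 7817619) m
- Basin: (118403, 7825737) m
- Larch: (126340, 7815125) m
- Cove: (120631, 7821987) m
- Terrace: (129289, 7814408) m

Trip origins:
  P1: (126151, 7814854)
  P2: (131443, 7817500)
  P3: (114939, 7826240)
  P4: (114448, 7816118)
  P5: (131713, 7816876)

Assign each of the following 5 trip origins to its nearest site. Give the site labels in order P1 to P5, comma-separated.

P1 → Larch (d²=109162.00)
P2 → Terrace (d²=14200180.00)
P3 → Basin (d²=12252305.00)
P4 → Spur (d²=13010356.00)
P5 → Terrace (d²=11966800.00)

Larch, Terrace, Basin, Spur, Terrace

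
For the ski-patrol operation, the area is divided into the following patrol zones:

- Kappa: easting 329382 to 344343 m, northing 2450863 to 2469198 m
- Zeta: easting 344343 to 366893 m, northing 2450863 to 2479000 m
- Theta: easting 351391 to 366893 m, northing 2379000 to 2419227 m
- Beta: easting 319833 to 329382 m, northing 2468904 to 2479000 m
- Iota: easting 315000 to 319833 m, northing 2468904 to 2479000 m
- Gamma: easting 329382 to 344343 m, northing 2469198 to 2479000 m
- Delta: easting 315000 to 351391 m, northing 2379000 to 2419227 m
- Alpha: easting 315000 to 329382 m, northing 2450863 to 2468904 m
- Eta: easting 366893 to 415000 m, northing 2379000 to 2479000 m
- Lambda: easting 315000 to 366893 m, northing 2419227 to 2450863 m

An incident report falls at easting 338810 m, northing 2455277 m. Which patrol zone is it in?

Kappa

The point has easting = 338810 and northing = 2455277.
Only Kappa satisfies 329382 ≤ easting ≤ 344343 and 2450863 ≤ northing ≤ 2469198.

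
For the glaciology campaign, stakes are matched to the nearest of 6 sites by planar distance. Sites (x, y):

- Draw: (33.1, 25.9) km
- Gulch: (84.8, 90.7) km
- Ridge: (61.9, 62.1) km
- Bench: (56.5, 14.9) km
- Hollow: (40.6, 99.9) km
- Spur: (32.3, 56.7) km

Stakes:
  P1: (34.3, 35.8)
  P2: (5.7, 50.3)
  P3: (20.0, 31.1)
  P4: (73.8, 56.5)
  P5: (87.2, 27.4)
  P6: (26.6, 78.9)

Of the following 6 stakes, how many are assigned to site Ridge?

1

P1 → Draw
P2 → Spur
P3 → Draw
P4 → Ridge
P5 → Bench
P6 → Spur
1 of the 6 goes to Ridge.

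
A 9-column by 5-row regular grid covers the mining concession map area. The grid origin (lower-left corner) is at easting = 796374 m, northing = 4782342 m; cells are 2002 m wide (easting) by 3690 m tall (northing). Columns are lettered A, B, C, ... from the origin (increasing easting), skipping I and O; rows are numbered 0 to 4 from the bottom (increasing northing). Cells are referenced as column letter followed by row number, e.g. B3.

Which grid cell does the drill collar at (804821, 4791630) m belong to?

Column index: ⌊(804821 − 796374) / 2002⌋ = ⌊4.219⌋ = 4 → column E
Row offset from origin: ⌊(4791630 − 4782342) / 3690⌋ = ⌊2.517⌋ = 2 → row 2

E2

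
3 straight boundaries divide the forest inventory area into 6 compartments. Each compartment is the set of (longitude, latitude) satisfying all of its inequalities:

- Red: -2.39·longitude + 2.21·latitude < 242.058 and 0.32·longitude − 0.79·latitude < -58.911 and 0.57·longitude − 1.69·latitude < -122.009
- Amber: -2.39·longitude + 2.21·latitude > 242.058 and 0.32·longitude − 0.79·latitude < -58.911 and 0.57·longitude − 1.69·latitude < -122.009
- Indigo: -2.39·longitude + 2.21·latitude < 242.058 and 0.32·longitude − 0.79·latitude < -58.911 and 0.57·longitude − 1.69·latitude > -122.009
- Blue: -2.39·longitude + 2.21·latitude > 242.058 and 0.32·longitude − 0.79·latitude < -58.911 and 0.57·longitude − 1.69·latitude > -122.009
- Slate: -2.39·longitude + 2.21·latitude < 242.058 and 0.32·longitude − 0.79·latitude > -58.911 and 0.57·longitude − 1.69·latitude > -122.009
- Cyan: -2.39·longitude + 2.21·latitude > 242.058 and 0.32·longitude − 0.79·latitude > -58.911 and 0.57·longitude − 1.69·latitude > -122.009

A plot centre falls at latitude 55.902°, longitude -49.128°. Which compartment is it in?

Red

-2.39·-49.128 + 2.21·55.902 = 240.959, which is < 242.058
0.32·-49.128 − 0.79·55.902 = -59.884, which is < -58.911
0.57·-49.128 − 1.69·55.902 = -122.477, which is < -122.009
This sign pattern matches Red.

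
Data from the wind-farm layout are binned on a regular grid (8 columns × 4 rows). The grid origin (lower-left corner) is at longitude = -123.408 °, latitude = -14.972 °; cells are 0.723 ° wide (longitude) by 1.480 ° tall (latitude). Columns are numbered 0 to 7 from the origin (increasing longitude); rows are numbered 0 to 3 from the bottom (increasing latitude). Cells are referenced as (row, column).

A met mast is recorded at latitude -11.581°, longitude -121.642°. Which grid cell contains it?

Column index: ⌊(-121.642 − -123.408) / 0.723⌋ = ⌊2.443⌋ = 2
Row offset from origin: ⌊(-11.581 − -14.972) / 1.480⌋ = ⌊2.291⌋ = 2 → row 2

(2, 2)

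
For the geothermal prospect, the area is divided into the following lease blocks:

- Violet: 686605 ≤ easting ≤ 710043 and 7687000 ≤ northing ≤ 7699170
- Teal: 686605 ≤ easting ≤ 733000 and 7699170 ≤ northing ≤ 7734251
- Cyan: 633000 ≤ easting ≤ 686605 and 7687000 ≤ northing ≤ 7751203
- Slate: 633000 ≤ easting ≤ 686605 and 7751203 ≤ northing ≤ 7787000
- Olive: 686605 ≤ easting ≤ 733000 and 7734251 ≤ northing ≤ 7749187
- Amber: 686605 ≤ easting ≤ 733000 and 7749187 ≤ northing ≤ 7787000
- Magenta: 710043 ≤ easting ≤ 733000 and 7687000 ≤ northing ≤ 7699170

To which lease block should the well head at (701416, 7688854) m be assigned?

The point has easting = 701416 and northing = 7688854.
Only Violet satisfies 686605 ≤ easting ≤ 710043 and 7687000 ≤ northing ≤ 7699170.

Violet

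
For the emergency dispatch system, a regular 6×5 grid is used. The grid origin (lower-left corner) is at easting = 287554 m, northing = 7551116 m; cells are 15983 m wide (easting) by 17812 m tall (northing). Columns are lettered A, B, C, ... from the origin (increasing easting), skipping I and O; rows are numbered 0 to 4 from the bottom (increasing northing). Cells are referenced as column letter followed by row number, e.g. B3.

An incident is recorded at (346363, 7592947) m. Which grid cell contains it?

D2

Column index: ⌊(346363 − 287554) / 15983⌋ = ⌊3.679⌋ = 3 → column D
Row offset from origin: ⌊(7592947 − 7551116) / 17812⌋ = ⌊2.348⌋ = 2 → row 2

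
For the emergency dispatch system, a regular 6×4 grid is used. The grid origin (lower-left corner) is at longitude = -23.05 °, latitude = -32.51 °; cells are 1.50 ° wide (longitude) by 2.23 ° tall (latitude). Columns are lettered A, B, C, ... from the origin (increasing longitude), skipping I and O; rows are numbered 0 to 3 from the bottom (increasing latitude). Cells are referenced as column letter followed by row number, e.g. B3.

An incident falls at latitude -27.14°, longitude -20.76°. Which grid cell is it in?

Column index: ⌊(-20.76 − -23.05) / 1.50⌋ = ⌊1.527⌋ = 1 → column B
Row offset from origin: ⌊(-27.14 − -32.51) / 2.23⌋ = ⌊2.408⌋ = 2 → row 2

B2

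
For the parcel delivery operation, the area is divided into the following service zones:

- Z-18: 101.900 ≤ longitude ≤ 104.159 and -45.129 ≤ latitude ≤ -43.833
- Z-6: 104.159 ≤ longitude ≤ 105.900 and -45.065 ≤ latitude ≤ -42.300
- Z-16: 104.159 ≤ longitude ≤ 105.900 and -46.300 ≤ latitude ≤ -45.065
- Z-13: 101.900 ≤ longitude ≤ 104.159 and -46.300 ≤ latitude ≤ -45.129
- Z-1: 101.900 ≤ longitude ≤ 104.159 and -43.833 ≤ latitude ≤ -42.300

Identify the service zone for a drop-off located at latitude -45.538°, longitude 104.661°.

Z-16

The point has longitude = 104.661 and latitude = -45.538.
Only Z-16 satisfies 104.159 ≤ longitude ≤ 105.900 and -46.300 ≤ latitude ≤ -45.065.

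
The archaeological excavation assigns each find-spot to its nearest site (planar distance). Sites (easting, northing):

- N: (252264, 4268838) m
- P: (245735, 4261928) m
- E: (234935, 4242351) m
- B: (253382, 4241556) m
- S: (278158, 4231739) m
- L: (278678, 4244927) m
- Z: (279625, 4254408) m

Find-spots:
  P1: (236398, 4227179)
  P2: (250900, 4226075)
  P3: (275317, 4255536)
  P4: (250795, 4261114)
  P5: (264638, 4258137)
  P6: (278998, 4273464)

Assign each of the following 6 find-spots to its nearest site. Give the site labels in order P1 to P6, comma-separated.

P1 → E (d²=232329953.00)
P2 → B (d²=245821685.00)
P3 → Z (d²=19831248.00)
P4 → P (d²=26266196.00)
P5 → Z (d²=238515610.00)
P6 → Z (d²=363524265.00)

E, B, Z, P, Z, Z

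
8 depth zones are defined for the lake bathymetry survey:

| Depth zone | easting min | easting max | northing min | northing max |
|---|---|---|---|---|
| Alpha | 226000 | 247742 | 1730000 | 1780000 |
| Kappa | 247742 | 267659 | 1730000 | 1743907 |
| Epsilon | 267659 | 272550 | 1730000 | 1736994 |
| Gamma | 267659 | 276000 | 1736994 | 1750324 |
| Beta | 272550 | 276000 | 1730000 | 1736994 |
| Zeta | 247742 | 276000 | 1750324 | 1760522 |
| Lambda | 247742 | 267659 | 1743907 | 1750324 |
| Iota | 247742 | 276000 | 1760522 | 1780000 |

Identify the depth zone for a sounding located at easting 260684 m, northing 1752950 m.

Zeta

The point has easting = 260684 and northing = 1752950.
Only Zeta satisfies 247742 ≤ easting ≤ 276000 and 1750324 ≤ northing ≤ 1760522.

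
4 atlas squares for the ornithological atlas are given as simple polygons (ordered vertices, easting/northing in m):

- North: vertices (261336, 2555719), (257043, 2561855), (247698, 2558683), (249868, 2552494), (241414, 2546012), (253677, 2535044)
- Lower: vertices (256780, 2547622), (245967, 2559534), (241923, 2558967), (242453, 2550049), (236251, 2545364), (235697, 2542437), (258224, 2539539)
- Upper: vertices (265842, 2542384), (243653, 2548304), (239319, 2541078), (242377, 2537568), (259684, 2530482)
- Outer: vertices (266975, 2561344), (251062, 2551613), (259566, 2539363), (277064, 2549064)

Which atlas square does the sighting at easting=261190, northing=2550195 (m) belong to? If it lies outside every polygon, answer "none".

Cast a ray rightward from (261190, 2550195). For each polygon, the edges (by vertex number in listed order) whose endpoints lie on opposite sides of northing = 2550195, where each meets that height, and whether that is right or left of the point:
North: 4–5 at easting≈246869.6 (left), 6–1 at easting≈259289.6 (left) → 0 crossings.
Lower: 1–2 at easting≈254444.4 (left), 3–4 at easting≈242444.3 (left) → 0 crossings.
Upper: no edge straddles that height → 0 crossings.
Outer: 2–3 at easting≈252046.4 (left), 4–1 at easting≈276134.8 (right) → 1 crossing.
Only Outer has an odd count, so the point is inside Outer.

Outer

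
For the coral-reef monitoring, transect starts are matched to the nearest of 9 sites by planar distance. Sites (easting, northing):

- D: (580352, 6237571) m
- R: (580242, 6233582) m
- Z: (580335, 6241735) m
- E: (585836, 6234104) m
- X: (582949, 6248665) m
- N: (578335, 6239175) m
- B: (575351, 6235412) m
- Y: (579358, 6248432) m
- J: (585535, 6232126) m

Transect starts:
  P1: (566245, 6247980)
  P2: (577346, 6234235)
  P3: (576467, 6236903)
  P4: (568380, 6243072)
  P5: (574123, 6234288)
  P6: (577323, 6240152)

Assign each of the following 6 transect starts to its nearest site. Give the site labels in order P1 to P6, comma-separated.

P1 → Y (d²=172155073.00)
P2 → B (d²=5365354.00)
P3 → B (d²=3468537.00)
P4 → B (d²=107270441.00)
P5 → B (d²=2771360.00)
P6 → N (d²=1978673.00)

Y, B, B, B, B, N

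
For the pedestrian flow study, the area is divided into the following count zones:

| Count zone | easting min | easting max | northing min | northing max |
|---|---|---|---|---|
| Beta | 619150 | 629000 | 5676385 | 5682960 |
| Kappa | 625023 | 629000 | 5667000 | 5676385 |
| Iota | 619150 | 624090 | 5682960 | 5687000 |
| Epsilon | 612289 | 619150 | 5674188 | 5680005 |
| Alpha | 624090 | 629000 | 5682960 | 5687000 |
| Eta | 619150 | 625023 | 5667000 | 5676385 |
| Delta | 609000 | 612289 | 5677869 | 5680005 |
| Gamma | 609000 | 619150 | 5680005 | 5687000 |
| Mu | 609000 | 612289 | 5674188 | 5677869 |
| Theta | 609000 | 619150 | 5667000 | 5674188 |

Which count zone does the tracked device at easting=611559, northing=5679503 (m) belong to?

The point has easting = 611559 and northing = 5679503.
Only Delta satisfies 609000 ≤ easting ≤ 612289 and 5677869 ≤ northing ≤ 5680005.

Delta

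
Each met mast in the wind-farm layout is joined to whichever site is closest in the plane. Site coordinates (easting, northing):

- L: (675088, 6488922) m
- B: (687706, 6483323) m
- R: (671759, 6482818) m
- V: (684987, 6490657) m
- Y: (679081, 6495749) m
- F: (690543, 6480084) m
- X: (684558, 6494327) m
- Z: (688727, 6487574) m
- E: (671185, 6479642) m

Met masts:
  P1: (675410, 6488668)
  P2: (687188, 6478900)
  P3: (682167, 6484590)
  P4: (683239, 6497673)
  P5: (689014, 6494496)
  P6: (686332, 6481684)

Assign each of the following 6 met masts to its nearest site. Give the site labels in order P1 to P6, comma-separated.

P1 → L (d²=168200.00)
P2 → F (d²=12657881.00)
P3 → B (d²=32285810.00)
P4 → X (d²=12935477.00)
P5 → X (d²=19884497.00)
P6 → B (d²=4574197.00)

L, F, B, X, X, B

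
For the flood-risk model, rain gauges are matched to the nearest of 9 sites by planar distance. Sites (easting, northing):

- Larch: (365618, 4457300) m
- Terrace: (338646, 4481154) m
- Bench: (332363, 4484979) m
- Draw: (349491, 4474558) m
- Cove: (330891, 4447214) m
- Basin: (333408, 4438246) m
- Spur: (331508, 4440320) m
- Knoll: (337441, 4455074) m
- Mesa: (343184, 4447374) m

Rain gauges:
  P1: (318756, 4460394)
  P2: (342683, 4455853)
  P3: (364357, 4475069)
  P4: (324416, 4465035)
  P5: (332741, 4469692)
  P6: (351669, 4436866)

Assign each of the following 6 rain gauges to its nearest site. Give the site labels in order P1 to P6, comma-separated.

P1 → Cove (d²=320970625.00)
P2 → Knoll (d²=28085405.00)
P3 → Draw (d²=221259077.00)
P4 → Knoll (d²=268872146.00)
P5 → Terrace (d²=166246469.00)
P6 → Mesa (d²=182413289.00)

Cove, Knoll, Draw, Knoll, Terrace, Mesa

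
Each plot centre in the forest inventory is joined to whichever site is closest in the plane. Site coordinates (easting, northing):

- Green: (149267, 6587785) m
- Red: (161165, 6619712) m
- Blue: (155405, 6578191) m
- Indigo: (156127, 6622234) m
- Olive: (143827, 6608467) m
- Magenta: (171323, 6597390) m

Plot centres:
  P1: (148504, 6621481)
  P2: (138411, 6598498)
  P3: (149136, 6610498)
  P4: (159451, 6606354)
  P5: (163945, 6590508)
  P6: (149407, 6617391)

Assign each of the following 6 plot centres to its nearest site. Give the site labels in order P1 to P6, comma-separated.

P1 → Indigo (d²=58677138.00)
P2 → Olive (d²=128714017.00)
P3 → Olive (d²=32310442.00)
P4 → Red (d²=181373960.00)
P5 → Magenta (d²=101796808.00)
P6 → Indigo (d²=68613049.00)

Indigo, Olive, Olive, Red, Magenta, Indigo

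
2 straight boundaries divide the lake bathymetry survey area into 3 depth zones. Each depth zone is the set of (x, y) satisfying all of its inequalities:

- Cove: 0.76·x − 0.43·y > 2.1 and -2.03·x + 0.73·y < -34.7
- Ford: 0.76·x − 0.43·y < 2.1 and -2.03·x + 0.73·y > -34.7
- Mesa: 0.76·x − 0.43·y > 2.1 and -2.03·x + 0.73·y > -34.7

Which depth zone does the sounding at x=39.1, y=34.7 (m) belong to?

0.76·39.1 − 0.43·34.7 = 14.795, which is > 2.1
-2.03·39.1 + 0.73·34.7 = -54.042, which is < -34.7
This sign pattern matches Cove.

Cove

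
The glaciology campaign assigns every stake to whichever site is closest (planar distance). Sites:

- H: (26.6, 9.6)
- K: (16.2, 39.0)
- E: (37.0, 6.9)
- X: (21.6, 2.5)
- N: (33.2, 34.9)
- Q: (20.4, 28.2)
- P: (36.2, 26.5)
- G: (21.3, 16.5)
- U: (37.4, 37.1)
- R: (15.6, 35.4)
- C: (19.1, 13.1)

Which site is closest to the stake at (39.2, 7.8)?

E

Squared distances to each site:
H: 162.000; K: 1502.440; E: 5.650; X: 337.850; N: 770.410; Q: 769.600; P: 358.690; G: 396.100; U: 861.730; R: 1318.720; C: 432.100.
Minimum at E.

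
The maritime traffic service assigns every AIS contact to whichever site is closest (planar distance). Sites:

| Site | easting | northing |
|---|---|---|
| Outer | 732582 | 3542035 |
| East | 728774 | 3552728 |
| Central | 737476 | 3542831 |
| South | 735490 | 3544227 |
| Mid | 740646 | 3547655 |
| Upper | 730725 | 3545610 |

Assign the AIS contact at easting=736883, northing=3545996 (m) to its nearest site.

Squared distances to each site:
Outer: 34188122.000; East: 111075705.000; Central: 10368874.000; South: 5069810.000; Mid: 16912450.000; Upper: 38069960.000.
Minimum at South.

South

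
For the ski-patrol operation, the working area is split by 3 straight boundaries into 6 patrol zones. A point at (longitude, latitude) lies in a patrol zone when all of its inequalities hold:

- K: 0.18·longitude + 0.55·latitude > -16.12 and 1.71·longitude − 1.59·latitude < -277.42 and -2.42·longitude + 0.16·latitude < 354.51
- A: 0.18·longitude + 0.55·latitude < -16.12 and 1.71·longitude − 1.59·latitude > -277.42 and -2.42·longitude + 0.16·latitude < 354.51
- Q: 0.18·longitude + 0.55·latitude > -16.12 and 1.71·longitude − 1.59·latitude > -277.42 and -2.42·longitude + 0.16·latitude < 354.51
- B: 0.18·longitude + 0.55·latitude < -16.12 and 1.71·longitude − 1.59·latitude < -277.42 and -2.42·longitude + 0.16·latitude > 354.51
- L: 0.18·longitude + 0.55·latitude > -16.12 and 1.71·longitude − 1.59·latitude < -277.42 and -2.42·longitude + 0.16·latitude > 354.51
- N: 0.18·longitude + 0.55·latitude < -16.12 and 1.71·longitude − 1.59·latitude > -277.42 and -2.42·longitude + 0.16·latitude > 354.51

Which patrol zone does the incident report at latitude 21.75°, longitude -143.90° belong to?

0.18·-143.90 + 0.55·21.75 = -13.940, which is > -16.12
1.71·-143.90 − 1.59·21.75 = -280.651, which is < -277.42
-2.42·-143.90 + 0.16·21.75 = 351.718, which is < 354.51
This sign pattern matches K.

K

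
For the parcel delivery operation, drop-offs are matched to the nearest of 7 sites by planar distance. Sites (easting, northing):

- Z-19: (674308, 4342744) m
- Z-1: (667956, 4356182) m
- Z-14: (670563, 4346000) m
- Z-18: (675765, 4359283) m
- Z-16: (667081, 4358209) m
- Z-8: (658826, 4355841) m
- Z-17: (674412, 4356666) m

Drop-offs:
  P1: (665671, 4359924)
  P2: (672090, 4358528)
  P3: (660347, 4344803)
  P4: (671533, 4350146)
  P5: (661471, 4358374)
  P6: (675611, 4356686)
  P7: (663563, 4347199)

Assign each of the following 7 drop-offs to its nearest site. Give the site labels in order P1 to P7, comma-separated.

P1 → Z-16 (d²=4929325.00)
P2 → Z-17 (d²=8858728.00)
P3 → Z-14 (d²=105799465.00)
P4 → Z-14 (d²=18130216.00)
P5 → Z-8 (d²=13412114.00)
P6 → Z-17 (d²=1438001.00)
P7 → Z-14 (d²=50437601.00)

Z-16, Z-17, Z-14, Z-14, Z-8, Z-17, Z-14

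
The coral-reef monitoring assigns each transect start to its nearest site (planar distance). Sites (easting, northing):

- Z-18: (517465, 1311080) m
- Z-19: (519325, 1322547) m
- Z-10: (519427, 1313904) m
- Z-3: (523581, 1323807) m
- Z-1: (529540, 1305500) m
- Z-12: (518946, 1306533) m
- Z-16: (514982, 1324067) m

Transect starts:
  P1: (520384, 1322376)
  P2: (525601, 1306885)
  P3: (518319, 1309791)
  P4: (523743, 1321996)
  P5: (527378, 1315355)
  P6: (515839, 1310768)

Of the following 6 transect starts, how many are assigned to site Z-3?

P1 → Z-19
P2 → Z-1
P3 → Z-18
P4 → Z-3
P5 → Z-10
P6 → Z-18
1 of the 6 goes to Z-3.

1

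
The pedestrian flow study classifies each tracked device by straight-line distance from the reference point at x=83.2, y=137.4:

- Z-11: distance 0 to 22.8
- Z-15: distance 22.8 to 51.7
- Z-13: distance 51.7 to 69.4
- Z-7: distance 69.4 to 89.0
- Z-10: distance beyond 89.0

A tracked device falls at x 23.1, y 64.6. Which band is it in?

Distance = √((23.1−83.2)² + (64.6−137.4)²) = √(3612.010 + 5299.840) = 94.403.
89.0 ≤ 94.403 < ∞ → Z-10.

Z-10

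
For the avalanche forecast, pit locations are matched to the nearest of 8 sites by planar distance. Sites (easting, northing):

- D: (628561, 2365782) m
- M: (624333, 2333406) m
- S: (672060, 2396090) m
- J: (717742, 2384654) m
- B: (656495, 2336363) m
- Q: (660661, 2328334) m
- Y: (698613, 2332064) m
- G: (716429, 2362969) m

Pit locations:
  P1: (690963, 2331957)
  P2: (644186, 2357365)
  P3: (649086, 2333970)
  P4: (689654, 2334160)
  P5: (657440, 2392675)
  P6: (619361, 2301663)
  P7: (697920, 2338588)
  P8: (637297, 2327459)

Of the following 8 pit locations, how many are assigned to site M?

2

P1 → Y
P2 → D
P3 → B
P4 → Y
P5 → S
P6 → M
P7 → Y
P8 → M
2 of the 8 go to M.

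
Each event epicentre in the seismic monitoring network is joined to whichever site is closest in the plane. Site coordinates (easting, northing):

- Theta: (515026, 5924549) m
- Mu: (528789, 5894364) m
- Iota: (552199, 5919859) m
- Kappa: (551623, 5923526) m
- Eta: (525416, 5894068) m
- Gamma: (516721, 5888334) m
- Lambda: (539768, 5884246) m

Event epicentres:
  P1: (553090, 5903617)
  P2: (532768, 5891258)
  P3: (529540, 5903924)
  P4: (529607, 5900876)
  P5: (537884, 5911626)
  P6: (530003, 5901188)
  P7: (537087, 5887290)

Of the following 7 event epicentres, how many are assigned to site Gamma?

0

P1 → Iota
P2 → Mu
P3 → Mu
P4 → Mu
P5 → Iota
P6 → Mu
P7 → Lambda
0 of the 7 go to Gamma.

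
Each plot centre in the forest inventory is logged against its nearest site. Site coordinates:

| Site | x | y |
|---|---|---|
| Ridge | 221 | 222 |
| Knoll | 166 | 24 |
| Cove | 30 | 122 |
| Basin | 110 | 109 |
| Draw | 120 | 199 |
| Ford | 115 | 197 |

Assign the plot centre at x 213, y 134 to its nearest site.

Ridge

Squared distances to each site:
Ridge: 7808.000; Knoll: 14309.000; Cove: 33633.000; Basin: 11234.000; Draw: 12874.000; Ford: 13573.000.
Minimum at Ridge.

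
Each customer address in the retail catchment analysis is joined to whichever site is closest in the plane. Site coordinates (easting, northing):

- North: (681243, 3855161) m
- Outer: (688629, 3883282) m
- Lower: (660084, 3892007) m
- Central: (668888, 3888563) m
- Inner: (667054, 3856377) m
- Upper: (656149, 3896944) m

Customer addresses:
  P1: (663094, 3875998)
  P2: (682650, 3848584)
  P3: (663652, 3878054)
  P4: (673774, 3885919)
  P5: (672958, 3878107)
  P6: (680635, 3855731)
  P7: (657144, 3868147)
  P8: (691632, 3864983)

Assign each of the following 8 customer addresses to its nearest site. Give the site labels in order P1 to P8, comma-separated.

P1 → Central (d²=191449661.00)
P2 → North (d²=45236578.00)
P3 → Central (d²=137854777.00)
P4 → Central (d²=30863732.00)
P5 → Central (d²=125892836.00)
P6 → North (d²=694564.00)
P7 → Inner (d²=236741000.00)
P8 → North (d²=204403005.00)

Central, North, Central, Central, Central, North, Inner, North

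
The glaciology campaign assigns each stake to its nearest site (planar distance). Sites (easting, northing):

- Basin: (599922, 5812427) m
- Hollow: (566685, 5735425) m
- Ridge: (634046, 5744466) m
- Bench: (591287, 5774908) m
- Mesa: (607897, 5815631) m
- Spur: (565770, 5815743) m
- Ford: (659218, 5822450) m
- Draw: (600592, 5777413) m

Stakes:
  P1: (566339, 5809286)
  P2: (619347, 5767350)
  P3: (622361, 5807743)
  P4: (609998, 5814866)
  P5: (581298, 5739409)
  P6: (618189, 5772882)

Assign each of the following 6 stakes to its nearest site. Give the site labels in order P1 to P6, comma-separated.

P1 → Spur (d²=42016610.00)
P2 → Draw (d²=453013994.00)
P3 → Mesa (d²=271427840.00)
P4 → Mesa (d²=4999426.00)
P5 → Hollow (d²=229412025.00)
P6 → Draw (d²=330184370.00)

Spur, Draw, Mesa, Mesa, Hollow, Draw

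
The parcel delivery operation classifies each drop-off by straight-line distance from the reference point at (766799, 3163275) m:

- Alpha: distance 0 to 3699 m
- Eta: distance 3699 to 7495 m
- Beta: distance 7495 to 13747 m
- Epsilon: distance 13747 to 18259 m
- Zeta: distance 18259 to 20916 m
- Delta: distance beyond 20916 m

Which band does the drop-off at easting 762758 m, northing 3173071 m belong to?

Beta

Distance = √((762758−766799)² + (3173071−3163275)²) = √(16329681.000 + 95961616.000) = 10596.759 m.
7495 ≤ 10596.759 < 13747 → Beta.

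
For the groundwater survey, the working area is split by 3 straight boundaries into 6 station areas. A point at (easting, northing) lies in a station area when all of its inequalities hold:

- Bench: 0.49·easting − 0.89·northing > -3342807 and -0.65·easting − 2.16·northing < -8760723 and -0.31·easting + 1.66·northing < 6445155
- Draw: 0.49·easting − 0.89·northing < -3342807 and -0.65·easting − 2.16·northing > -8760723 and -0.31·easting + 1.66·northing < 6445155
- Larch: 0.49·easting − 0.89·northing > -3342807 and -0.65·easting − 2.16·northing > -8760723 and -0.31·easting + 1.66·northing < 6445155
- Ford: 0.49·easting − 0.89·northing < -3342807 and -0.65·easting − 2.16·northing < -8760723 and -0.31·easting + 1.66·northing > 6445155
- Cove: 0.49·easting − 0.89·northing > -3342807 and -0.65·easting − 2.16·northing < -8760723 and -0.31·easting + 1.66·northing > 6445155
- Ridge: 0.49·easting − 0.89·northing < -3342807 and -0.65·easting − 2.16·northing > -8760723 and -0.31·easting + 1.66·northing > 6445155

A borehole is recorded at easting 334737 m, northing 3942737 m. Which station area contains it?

0.49·334737 − 0.89·3942737 = -3345014.800, which is < -3342807
-0.65·334737 − 2.16·3942737 = -8733890.970, which is > -8760723
-0.31·334737 + 1.66·3942737 = 6441174.950, which is < 6445155
This sign pattern matches Draw.

Draw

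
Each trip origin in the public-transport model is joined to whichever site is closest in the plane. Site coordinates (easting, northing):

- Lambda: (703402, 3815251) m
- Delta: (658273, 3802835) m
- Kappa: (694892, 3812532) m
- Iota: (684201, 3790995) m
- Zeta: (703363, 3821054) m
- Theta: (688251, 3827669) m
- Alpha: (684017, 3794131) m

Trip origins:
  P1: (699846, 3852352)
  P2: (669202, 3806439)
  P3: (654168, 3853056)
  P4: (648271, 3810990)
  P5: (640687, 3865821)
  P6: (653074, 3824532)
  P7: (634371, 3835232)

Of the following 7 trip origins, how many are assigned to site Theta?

3

P1 → Theta
P2 → Delta
P3 → Theta
P4 → Delta
P5 → Theta
P6 → Delta
P7 → Delta
3 of the 7 go to Theta.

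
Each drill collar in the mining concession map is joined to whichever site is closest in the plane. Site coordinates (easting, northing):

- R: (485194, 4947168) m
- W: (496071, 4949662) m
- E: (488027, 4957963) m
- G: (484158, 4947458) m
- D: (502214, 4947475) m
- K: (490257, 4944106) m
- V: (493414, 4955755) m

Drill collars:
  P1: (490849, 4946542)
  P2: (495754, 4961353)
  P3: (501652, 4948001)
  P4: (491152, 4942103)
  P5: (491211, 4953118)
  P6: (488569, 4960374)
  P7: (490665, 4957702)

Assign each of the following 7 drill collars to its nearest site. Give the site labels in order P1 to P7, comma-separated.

P1 → K (d²=6284560.00)
P2 → V (d²=36813204.00)
P3 → D (d²=592520.00)
P4 → K (d²=4813034.00)
P5 → V (d²=11806978.00)
P6 → E (d²=6106685.00)
P7 → E (d²=7027165.00)

K, V, D, K, V, E, E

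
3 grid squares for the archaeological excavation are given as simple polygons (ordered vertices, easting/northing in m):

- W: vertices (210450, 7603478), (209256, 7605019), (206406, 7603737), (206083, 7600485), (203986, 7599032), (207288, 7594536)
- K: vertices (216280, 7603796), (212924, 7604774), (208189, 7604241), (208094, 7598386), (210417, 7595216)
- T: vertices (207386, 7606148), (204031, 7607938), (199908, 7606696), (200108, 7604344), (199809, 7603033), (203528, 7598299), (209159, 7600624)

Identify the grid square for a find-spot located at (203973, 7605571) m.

T

Cast a ray rightward from (203973, 7605571). For each polygon, the edges (by vertex number in listed order) whose endpoints lie on opposite sides of northing = 7605571, where each meets that height, and whether that is right or left of the point:
W: no edge straddles that height → 0 crossings.
K: no edge straddles that height → 0 crossings.
T: 3–4 at easting≈200003.7 (left), 7–1 at easting≈207571.2 (right) → 1 crossing.
Only T has an odd count, so the point is inside T.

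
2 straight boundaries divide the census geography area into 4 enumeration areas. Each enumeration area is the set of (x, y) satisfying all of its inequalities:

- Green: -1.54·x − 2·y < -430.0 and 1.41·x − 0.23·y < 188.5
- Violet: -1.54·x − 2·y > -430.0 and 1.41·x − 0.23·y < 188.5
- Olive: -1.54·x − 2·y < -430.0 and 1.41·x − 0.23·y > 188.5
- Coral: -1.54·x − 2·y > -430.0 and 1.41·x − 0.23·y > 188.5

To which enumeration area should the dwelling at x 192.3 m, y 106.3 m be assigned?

-1.54·192.3 − 2·106.3 = -508.742, which is < -430.0
1.41·192.3 − 0.23·106.3 = 246.694, which is > 188.5
This sign pattern matches Olive.

Olive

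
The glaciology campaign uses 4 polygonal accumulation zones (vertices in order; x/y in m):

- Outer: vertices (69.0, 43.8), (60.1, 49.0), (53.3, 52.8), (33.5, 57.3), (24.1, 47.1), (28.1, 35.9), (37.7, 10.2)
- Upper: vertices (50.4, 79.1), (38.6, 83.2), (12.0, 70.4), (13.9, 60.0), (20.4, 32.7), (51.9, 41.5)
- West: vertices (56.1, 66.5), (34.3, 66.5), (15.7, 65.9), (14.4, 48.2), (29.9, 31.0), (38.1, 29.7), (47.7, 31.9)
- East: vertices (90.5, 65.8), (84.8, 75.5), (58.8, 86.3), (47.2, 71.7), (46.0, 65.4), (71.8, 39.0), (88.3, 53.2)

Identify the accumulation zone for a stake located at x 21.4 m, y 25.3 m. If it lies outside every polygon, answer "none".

none

Cast a ray rightward from (21.4, 25.3). For each polygon, the edges (by vertex number in listed order) whose endpoints lie on opposite sides of y = 25.3, where each meets that height, and whether that is right or left of the point:
Outer: 6–7 at x≈32.06 (right), 7–1 at x≈51.77 (right) → 2 crossings.
Upper: no edge straddles that height → 0 crossings.
West: no edge straddles that height → 0 crossings.
East: no edge straddles that height → 0 crossings.
All counts are even, so the point lies outside every listed polygon.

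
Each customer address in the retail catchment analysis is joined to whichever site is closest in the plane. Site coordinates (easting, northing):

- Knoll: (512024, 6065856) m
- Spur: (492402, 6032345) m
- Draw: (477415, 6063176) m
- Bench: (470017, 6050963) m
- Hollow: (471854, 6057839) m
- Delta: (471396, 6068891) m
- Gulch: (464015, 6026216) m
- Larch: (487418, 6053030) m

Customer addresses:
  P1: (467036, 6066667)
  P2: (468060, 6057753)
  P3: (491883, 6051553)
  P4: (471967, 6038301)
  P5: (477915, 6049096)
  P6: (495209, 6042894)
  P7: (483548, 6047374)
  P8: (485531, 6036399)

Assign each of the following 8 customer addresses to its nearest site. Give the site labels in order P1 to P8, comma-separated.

P1 → Delta (d²=23955776.00)
P2 → Hollow (d²=14401832.00)
P3 → Larch (d²=22117754.00)
P4 → Bench (d²=164128744.00)
P5 → Bench (d²=65864093.00)
P6 → Spur (d²=119160650.00)
P7 → Larch (d²=46967236.00)
P8 → Spur (d²=63645557.00)

Delta, Hollow, Larch, Bench, Bench, Spur, Larch, Spur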